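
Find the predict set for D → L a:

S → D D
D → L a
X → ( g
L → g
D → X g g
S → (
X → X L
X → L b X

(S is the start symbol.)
PREDICT(D → L a) = (FIRST(RHS) \ {ε}) ∪ (FOLLOW(D) if ε ∈ FIRST(RHS), i.e. RHS ⇒* ε)
FIRST(L) = { 'g' }
FIRST(L a) = { 'g' }
ε ∉ FIRST(L a), so FOLLOW(D) is not added.
PREDICT(D → L a) = { 'g' }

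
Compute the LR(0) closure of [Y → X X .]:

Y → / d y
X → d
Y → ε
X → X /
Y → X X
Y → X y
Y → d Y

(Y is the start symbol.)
{ [Y → X X .] }

To compute CLOSURE, for each item [A → α.Bβ] where B is a non-terminal, add [B → .γ] for all productions B → γ; repeat for the newly added items until nothing changes.

Start with: [Y → X X .]
The dot is at the end, so nothing is added.

CLOSURE = { [Y → X X .] }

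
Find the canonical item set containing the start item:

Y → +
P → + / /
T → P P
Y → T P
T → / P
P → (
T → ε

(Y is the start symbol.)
First, augment the grammar with Y' → Y
I₀ = CLOSURE({ [Y' → . Y] }):
  [Y' → . Y] has the dot before Y: add [Y → . +], [Y → . T P]
  [Y → . T P] has the dot before T: add [T → . P P], [T → . / P], [T → .]
  [T → . P P] has the dot before P: add [P → . + / /], [P → . (]
No further items can be added.

I₀ = { [P → . (], [P → . + / /], [T → . / P], [T → . P P], [T → .], [Y → . +], [Y → . T P], [Y' → . Y] }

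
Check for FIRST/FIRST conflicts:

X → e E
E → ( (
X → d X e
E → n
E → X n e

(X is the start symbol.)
No FIRST/FIRST conflicts.

FIRST sets of the non-terminals at (or reachable through a nullable prefix from) the front of some alternative:
  FIRST(X) = { 'd', 'e' }

Productions for X:
  X → e E: FIRST = { 'e' }
  X → d X e: FIRST = { 'd' }
Productions for E:
  E → ( (: FIRST = { '(' }
  E → n: FIRST = { 'n' }
  E → X n e: FIRST = { 'd', 'e' }

All alternatives of each non-terminal have pairwise disjoint FIRST sets.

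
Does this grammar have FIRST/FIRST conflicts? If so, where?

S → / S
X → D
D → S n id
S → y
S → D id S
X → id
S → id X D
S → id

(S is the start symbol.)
FIRST sets of the non-terminals at (or reachable through a nullable prefix from) the front of some alternative:
  FIRST(D) = { '/', 'id', 'y' }

Productions for S:
  S → / S: FIRST = { '/' }
  S → y: FIRST = { 'y' }
  S → D id S: FIRST = { '/', 'id', 'y' }
  S → id X D: FIRST = { 'id' }
  S → id: FIRST = { 'id' }
Productions for X:
  X → D: FIRST = { '/', 'id', 'y' }
  X → id: FIRST = { 'id' }
D has only one production, so no FIRST/FIRST conflict is possible there.

Conflict for S: S → / S and S → D id S
  Overlap: { '/' }
Conflict for S: S → y and S → D id S
  Overlap: { 'y' }
Conflict for S: S → D id S and S → id X D
  Overlap: { 'id' }
Conflict for S: S → D id S and S → id
  Overlap: { 'id' }
Conflict for S: S → id X D and S → id
  Overlap: { 'id' }
Conflict for X: X → D and X → id
  Overlap: { 'id' }

Answer: Yes. S → '/' S / S → D id S on { '/' }; S → y / S → D id S on { 'y' }; S → D id S / S → id X D on { 'id' }; S → D id S / S → id on { 'id' }; S → id X D / S → id on { 'id' }; X → D / X → id on { 'id' }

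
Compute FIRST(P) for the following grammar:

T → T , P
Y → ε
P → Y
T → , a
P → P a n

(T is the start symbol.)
{ 'a', ε }

FIRST sets of the other non-terminals involved (by the same procedure, iterated to a fixed point):
  FIRST(Y) = { ε }

From P → Y:
  - Y is a non-terminal: add FIRST(Y) \ {ε} = { }
    Y is nullable and nothing follows, so the whole right-hand side can vanish: ε ∈ FIRST(P)
From P → P a n:
  - P is the symbol being defined: contributes nothing new
    P is nullable, so continue to the next symbol
  - a is a terminal: add 'a' and stop

Collecting: FIRST(P) = { 'a', ε }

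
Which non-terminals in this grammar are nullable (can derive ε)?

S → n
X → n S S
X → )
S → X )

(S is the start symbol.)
There are no ε-productions, so no non-terminal can derive ε.
No non-terminals are nullable.

Answer: None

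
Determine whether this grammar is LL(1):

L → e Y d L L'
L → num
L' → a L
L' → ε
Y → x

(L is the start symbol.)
A grammar is LL(1) if for each non-terminal N with multiple productions, the predict sets of those productions are pairwise disjoint, where PREDICT(N → α) = (FIRST(α) \ {ε}) ∪ (FOLLOW(N) if α ⇒* ε).

Relevant sets:
  FOLLOW(L') = { $, 'a' }

For L:
  PREDICT(L → e Y d L L') = { 'e' }
  PREDICT(L → num) = { 'num' }
For L':
  PREDICT(L' → a L) = { 'a' }
  PREDICT(L' → ε) = { $, 'a' }
Y has a single production, so nothing to check there.

Conflict found: Predict set conflict for L': { 'a' }
The grammar is NOT LL(1).

Answer: No. Predict set conflict for L': { 'a' }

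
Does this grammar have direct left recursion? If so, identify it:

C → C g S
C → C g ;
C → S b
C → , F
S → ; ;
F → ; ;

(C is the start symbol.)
Yes, C is left-recursive

C → C g S: LEFT RECURSIVE (starts with C)
C → C g ;: LEFT RECURSIVE (starts with C)
C → S b: starts with S
C → , F: starts with ','
S → ; ;: starts with ';'
F → ; ;: starts with ';'

The grammar has direct left recursion on: C.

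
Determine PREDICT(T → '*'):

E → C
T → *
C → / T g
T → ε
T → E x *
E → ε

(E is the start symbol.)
{ '*' }

PREDICT(T → '*') = (FIRST(RHS) \ {ε}) ∪ (FOLLOW(T) if ε ∈ FIRST(RHS), i.e. RHS ⇒* ε)
FIRST('*') = { '*' }
ε ∉ FIRST('*'), so FOLLOW(T) is not added.
PREDICT(T → '*') = { '*' }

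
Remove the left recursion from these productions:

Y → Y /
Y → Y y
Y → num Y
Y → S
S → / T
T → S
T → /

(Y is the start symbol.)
Y → num Y Y'
Y → S Y'
Y' → / Y'
Y' → y Y'
Y' → ε
S → / T
T → S
T → /

Y is directly left-recursive. The standard transformation for
  A → A α₁ | ... | A α_m | β₁ | ... | β_n
is
  A  → β₁ A' | ... | β_n A'
  A' → α₁ A' | ... | α_m A' | ε

Y → num Y becomes Y → num Y Y'
Y → S becomes Y → S Y'
Y → Y / becomes Y' → / Y'
Y → Y y becomes Y' → y Y'
Add Y' → ε

Productions for other non-terminals are unchanged:
  S → / T
  T → S
  T → /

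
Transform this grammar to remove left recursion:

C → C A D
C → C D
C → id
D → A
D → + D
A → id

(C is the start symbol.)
C is directly left-recursive. The standard transformation for
  A → A α₁ | ... | A α_m | β₁ | ... | β_n
is
  A  → β₁ A' | ... | β_n A'
  A' → α₁ A' | ... | α_m A' | ε

C → id becomes C → id C'
C → C A D becomes C' → A D C'
C → C D becomes C' → D C'
Add C' → ε

Productions for other non-terminals are unchanged:
  D → A
  D → + D
  A → id

Resulting grammar:
C → id C'
C' → A D C'
C' → D C'
C' → ε
D → A
D → + D
A → id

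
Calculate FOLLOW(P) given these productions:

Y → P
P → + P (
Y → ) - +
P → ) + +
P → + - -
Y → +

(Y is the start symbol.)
{ $, '(' }

To compute FOLLOW(P), find every occurrence of P on a right-hand side N → α P β: add FIRST(β) \ {ε}, and if β is empty or nullable also add FOLLOW(N). Iterate to a fixed point.

In Y → P: P is at the end, add FOLLOW(Y)
In P → + P (: P is followed by '(', add FIRST('(') \ {ε} = { '(' }

The FOLLOW sets referred to above (computed the same way, to a fixed point):
  FOLLOW(Y) = { $ }

Taking the union: FOLLOW(P) = { $, '(' }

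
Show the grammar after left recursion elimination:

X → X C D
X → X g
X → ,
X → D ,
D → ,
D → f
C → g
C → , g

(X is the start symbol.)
X is directly left-recursive. The standard transformation for
  A → A α₁ | ... | A α_m | β₁ | ... | β_n
is
  A  → β₁ A' | ... | β_n A'
  A' → α₁ A' | ... | α_m A' | ε

X → , becomes X → , X'
X → D , becomes X → D , X'
X → X C D becomes X' → C D X'
X → X g becomes X' → g X'
Add X' → ε

Productions for other non-terminals are unchanged:
  D → ,
  D → f
  C → g
  C → , g

Resulting grammar:
X → , X'
X → D , X'
X' → C D X'
X' → g X'
X' → ε
D → ,
D → f
C → g
C → , g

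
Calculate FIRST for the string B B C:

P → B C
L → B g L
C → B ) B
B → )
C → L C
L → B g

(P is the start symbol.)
{ ')' }

FIRST sets of the non-terminals involved (from the grammar, by fixed-point iteration):
  FIRST(B) = { ')' }

To compute FIRST(B B C), process the symbols left to right:
Symbol B is a non-terminal. Add FIRST(B) \ {ε} = { ')' }
B is not nullable (ε ∉ FIRST(B)), so stop here.
FIRST(B B C) = { ')' }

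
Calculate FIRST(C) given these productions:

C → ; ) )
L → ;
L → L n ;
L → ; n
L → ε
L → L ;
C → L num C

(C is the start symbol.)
{ ';', 'n', 'num' }

To compute FIRST(C), examine every production with C on the left-hand side, reading each right-hand side left to right until a non-nullable symbol is reached.

FIRST sets of the other non-terminals involved (by the same procedure, iterated to a fixed point):
  FIRST(L) = { ';', 'n', ε }

From C → ; ) ):
  - ';' is a terminal: add ';' and stop
From C → L num C:
  - L is a non-terminal: add FIRST(L) \ {ε} = { ';', 'n' }
    L is nullable, so continue to the next symbol
  - num is a terminal: add 'num' and stop

Collecting: FIRST(C) = { ';', 'n', 'num' }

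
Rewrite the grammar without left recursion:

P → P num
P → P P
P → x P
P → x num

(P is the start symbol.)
P → x P P'
P → x num P'
P' → num P'
P' → P P'
P' → ε

P is directly left-recursive. The standard transformation for
  A → A α₁ | ... | A α_m | β₁ | ... | β_n
is
  A  → β₁ A' | ... | β_n A'
  A' → α₁ A' | ... | α_m A' | ε

P → x P becomes P → x P P'
P → x num becomes P → x num P'
P → P num becomes P' → num P'
P → P P becomes P' → P P'
Add P' → ε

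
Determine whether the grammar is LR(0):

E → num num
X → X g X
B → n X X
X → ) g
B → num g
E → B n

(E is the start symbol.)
No. Shift-reduce conflict between [B → n X X .] and [X → X . g X]

A grammar is LR(0) if no state in the canonical LR(0) collection has:
  - both a shift item (dot before a terminal) and a complete item (shift-reduce conflict), or
  - two or more complete items (reduce-reduce conflict; the accept item [E' → E .] counts as a complete item here).

Augment with E' → E and build the canonical LR(0) collection (I0 = CLOSURE({[E' → . E]}), then GOTO on every symbol after a dot until no new states appear). It has 14 states:
  I0: { [B → . n X X], [B → . num g], [E → . B n], [E → . num num], [E' → . E] }  — shift
  I1: { [E → B . n] }  — shift
  I2: { [E' → E .] }  — accept
  I3: { [B → n . X X], [X → . ) g], [X → . X g X] }  — shift
  I4: { [B → num . g], [E → num . num] }  — shift
  I5: { [B → num g .] }  — reduce
  I6: { [E → num num .] }  — reduce
  I7: { [X → ) . g] }  — shift
  I8: { [B → n X . X], [X → . ) g], [X → . X g X], [X → X . g X] }  — shift
  I9: { [B → n X X .], [X → X . g X] }  — shift, reduce
  I10: { [X → . ) g], [X → . X g X], [X → X g . X] }  — shift
  I11: { [X → X . g X], [X → X g X .] }  — shift, reduce
  I12: { [X → ) g .] }  — reduce
  I13: { [E → B n .] }  — reduce

Conflict in state I9:
  Shift-reduce conflict between [B → n X X .] and [X → X . g X]
So the grammar is NOT LR(0).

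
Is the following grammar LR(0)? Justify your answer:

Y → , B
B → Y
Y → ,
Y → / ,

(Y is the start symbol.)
A grammar is LR(0) if no state in the canonical LR(0) collection has:
  - both a shift item (dot before a terminal) and a complete item (shift-reduce conflict), or
  - two or more complete items (reduce-reduce conflict; the accept item [Y' → Y .] counts as a complete item here).

Augment with Y' → Y and build the canonical LR(0) collection (I0 = CLOSURE({[Y' → . Y]}), then GOTO on every symbol after a dot until no new states appear). It has 7 states:
  I0: { [Y → . , B], [Y → . ,], [Y → . / ,], [Y' → . Y] }  — shift
  I1: { [B → . Y], [Y → , . B], [Y → , .], [Y → . , B], [Y → . ,], [Y → . / ,] }  — shift, reduce
  I2: { [Y → / . ,] }  — shift
  I3: { [Y' → Y .] }  — accept
  I4: { [Y → / , .] }  — reduce
  I5: { [Y → , B .] }  — reduce
  I6: { [B → Y .] }  — reduce

Conflict in state I1:
  Shift-reduce conflict between [Y → , .] and [Y → . ,]
So the grammar is NOT LR(0).

Answer: No. Shift-reduce conflict between [Y → , .] and [Y → . ,]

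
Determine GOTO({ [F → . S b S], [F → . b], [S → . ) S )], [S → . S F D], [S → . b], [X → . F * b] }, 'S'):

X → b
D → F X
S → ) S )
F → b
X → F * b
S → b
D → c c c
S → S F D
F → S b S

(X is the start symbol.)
{ [F → . S b S], [F → . b], [F → S . b S], [S → . ) S )], [S → . S F D], [S → . b], [S → S . F D] }

GOTO(I, 'S') = CLOSURE({ [A → αX.β] : [A → α.Xβ] ∈ I, X = 'S' })

Items with dot before 'S', with the dot advanced:
  [F → . S b S] → [F → S . b S]
  [S → . S F D] → [S → S . F D]
Closure of the advanced items:
  [S → S . F D] has the dot before F: add [F → . b], [F → . S b S]
  [F → . S b S] has the dot before S: add [S → . ) S )], [S → . b], [S → . S F D]

GOTO = { [F → . S b S], [F → . b], [F → S . b S], [S → . ) S )], [S → . S F D], [S → . b], [S → S . F D] }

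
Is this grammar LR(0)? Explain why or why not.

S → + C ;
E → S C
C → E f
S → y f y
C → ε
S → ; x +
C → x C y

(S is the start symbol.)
No. Shift-reduce conflict between [C → .] and [C → . x C y]

Augment with S' → S and build the canonical LR(0) collection (I0 = CLOSURE({[S' → . S]}), then GOTO on every symbol after a dot until no new states appear). It has 18 states:
  I0: { [S → . + C ;], [S → . ; x +], [S → . y f y], [S' → . S] }  — shift
  I1: { [C → . E f], [C → . x C y], [C → .], [E → . S C], [S → + . C ;], [S → . + C ;], [S → . ; x +], [S → . y f y] }  — shift, reduce
  I2: { [S → ; . x +] }  — shift
  I3: { [S' → S .] }  — accept
  I4: { [S → y . f y] }  — shift
  I5: { [S → y f . y] }  — shift
  I6: { [S → y f y .] }  — reduce
  I7: { [S → ; x . +] }  — shift
  I8: { [S → ; x + .] }  — reduce
  I9: { [S → + C . ;] }  — shift
  I10: { [C → E . f] }  — shift
  I11: { [C → . E f], [C → . x C y], [C → .], [E → . S C], [E → S . C], [S → . + C ;], [S → . ; x +], [S → . y f y] }  — shift, reduce
  I12: { [C → . E f], [C → . x C y], [C → .], [C → x . C y], [E → . S C], [S → . + C ;], [S → . ; x +], [S → . y f y] }  — shift, reduce
  I13: { [C → x C . y] }  — shift
  I14: { [C → x C y .] }  — reduce
  I15: { [E → S C .] }  — reduce
  I16: { [C → E f .] }  — reduce
  I17: { [S → + C ; .] }  — reduce

Conflict in state I1:
  Shift-reduce conflict between [C → .] and [C → . x C y]
So the grammar is NOT LR(0).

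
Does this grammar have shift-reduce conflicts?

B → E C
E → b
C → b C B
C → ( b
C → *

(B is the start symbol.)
Augment with B' → B and build the canonical LR(0) collection (I0 = CLOSURE({[B' → . B]}), then GOTO on every symbol after a dot until no new states appear). It has 11 states:
  I0: { [B → . E C], [B' → . B], [E → . b] }  — shift
  I1: { [B' → B .] }  — accept
  I2: { [B → E . C], [C → . ( b], [C → . *], [C → . b C B] }  — shift
  I3: { [E → b .] }  — reduce
  I4: { [C → ( . b] }  — shift
  I5: { [C → * .] }  — reduce
  I6: { [B → E C .] }  — reduce
  I7: { [C → . ( b], [C → . *], [C → . b C B], [C → b . C B] }  — shift
  I8: { [B → . E C], [C → b C . B], [E → . b] }  — shift
  I9: { [C → b C B .] }  — reduce
  I10: { [C → ( b .] }  — reduce

No state contains both a complete item and a shift item.

Answer: No shift-reduce conflicts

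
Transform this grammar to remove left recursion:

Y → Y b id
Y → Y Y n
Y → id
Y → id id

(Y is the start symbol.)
Y → id Y'
Y → id id Y'
Y' → b id Y'
Y' → Y n Y'
Y' → ε

Y is directly left-recursive. The standard transformation for
  A → A α₁ | ... | A α_m | β₁ | ... | β_n
is
  A  → β₁ A' | ... | β_n A'
  A' → α₁ A' | ... | α_m A' | ε

Y → id becomes Y → id Y'
Y → id id becomes Y → id id Y'
Y → Y b id becomes Y' → b id Y'
Y → Y Y n becomes Y' → Y n Y'
Add Y' → ε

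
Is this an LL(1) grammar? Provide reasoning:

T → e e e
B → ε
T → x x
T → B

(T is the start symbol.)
A grammar is LL(1) if for each non-terminal N with multiple productions, the predict sets of those productions are pairwise disjoint, where PREDICT(N → α) = (FIRST(α) \ {ε}) ∪ (FOLLOW(N) if α ⇒* ε).

Relevant sets:
  FIRST(B) = { ε }
  FOLLOW(T) = { $ }

For T:
  PREDICT(T → e e e) = { 'e' }
  PREDICT(T → x x) = { 'x' }
  PREDICT(T → B) = { $ }
B has a single production, so nothing to check there.

All predict sets are disjoint. The grammar IS LL(1).

Answer: Yes, the grammar is LL(1).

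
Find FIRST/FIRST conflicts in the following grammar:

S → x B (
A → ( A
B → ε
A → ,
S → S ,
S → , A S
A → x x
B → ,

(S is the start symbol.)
FIRST sets of the non-terminals at (or reachable through a nullable prefix from) the front of some alternative:
  FIRST(S) = { ',', 'x' }

Productions for S:
  S → x B (: FIRST = { 'x' }
  S → S ,: FIRST = { ',', 'x' }
  S → , A S: FIRST = { ',' }
Productions for A:
  A → ( A: FIRST = { '(' }
  A → ,: FIRST = { ',' }
  A → x x: FIRST = { 'x' }
Productions for B:
  B → ε: FIRST = { ε }
  B → ,: FIRST = { ',' }

Conflict for S: S → x B ( and S → S ,
  Overlap: { 'x' }
Conflict for S: S → S , and S → , A S
  Overlap: { ',' }

Answer: Yes. S → x B '(' / S → S ',' on { 'x' }; S → S ',' / S → ',' A S on { ',' }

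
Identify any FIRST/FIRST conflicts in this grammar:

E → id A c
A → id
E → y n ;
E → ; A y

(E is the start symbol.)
No FIRST/FIRST conflicts.

A FIRST/FIRST conflict occurs when two productions N → α and N → β for the same non-terminal have FIRST(α) ∩ FIRST(β) ≠ ∅ (with ε ∈ FIRST of a nullable right-hand side, so two nullable alternatives also conflict).

Productions for E:
  E → id A c: FIRST = { 'id' }
  E → y n ;: FIRST = { 'y' }
  E → ; A y: FIRST = { ';' }
A has only one production, so no FIRST/FIRST conflict is possible there.

All alternatives of each non-terminal have pairwise disjoint FIRST sets.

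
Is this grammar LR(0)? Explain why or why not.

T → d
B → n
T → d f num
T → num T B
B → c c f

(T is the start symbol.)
A grammar is LR(0) if no state in the canonical LR(0) collection has:
  - both a shift item (dot before a terminal) and a complete item (shift-reduce conflict), or
  - two or more complete items (reduce-reduce conflict; the accept item [T' → T .] counts as a complete item here).

Augment with T' → T and build the canonical LR(0) collection (I0 = CLOSURE({[T' → . T]}), then GOTO on every symbol after a dot until no new states appear). It has 12 states:
  I0: { [T → . d f num], [T → . d], [T → . num T B], [T' → . T] }  — shift
  I1: { [T' → T .] }  — accept
  I2: { [T → d . f num], [T → d .] }  — shift, reduce
  I3: { [T → . d f num], [T → . d], [T → . num T B], [T → num . T B] }  — shift
  I4: { [B → . c c f], [B → . n], [T → num T . B] }  — shift
  I5: { [T → num T B .] }  — reduce
  I6: { [B → c . c f] }  — shift
  I7: { [B → n .] }  — reduce
  I8: { [B → c c . f] }  — shift
  I9: { [B → c c f .] }  — reduce
  I10: { [T → d f . num] }  — shift
  I11: { [T → d f num .] }  — reduce

Conflict in state I2:
  Shift-reduce conflict between [T → d .] and [T → d . f num]
So the grammar is NOT LR(0).

Answer: No. Shift-reduce conflict between [T → d .] and [T → d . f num]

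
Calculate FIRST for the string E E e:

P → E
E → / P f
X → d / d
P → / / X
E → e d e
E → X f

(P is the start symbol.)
{ '/', 'd', 'e' }

FIRST sets of the non-terminals involved (from the grammar, by fixed-point iteration):
  FIRST(E) = { '/', 'd', 'e' }

To compute FIRST(E E e), process the symbols left to right:
Symbol E is a non-terminal. Add FIRST(E) \ {ε} = { '/', 'd', 'e' }
E is not nullable (ε ∉ FIRST(E)), so stop here.
FIRST(E E e) = { '/', 'd', 'e' }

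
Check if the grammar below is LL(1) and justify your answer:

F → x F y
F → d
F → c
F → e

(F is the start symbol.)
A grammar is LL(1) if for each non-terminal N with multiple productions, the predict sets of those productions are pairwise disjoint, where PREDICT(N → α) = (FIRST(α) \ {ε}) ∪ (FOLLOW(N) if α ⇒* ε).

For F:
  PREDICT(F → x F y) = { 'x' }
  PREDICT(F → d) = { 'd' }
  PREDICT(F → c) = { 'c' }
  PREDICT(F → e) = { 'e' }

All predict sets are disjoint. The grammar IS LL(1).

Answer: Yes, the grammar is LL(1).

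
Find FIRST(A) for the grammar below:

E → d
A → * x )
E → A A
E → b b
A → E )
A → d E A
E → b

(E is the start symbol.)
{ '*', 'b', 'd' }

To compute FIRST(A), examine every production with A on the left-hand side, reading each right-hand side left to right until a non-nullable symbol is reached.

FIRST sets of the other non-terminals involved (by the same procedure, iterated to a fixed point):
  FIRST(E) = { '*', 'b', 'd' }

From A → * x ):
  - '*' is a terminal: add '*' and stop
From A → E ):
  - E is a non-terminal: add FIRST(E) \ {ε} = { '*', 'b', 'd' }
    E is not nullable, so stop
From A → d E A:
  - d is a terminal: add 'd' and stop

Collecting: FIRST(A) = { '*', 'b', 'd' }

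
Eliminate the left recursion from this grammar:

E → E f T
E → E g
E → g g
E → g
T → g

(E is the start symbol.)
E → g g E'
E → g E'
E' → f T E'
E' → g E'
E' → ε
T → g

E is directly left-recursive. The standard transformation for
  A → A α₁ | ... | A α_m | β₁ | ... | β_n
is
  A  → β₁ A' | ... | β_n A'
  A' → α₁ A' | ... | α_m A' | ε

E → g g becomes E → g g E'
E → g becomes E → g E'
E → E f T becomes E' → f T E'
E → E g becomes E' → g E'
Add E' → ε

Productions for other non-terminals are unchanged:
  T → g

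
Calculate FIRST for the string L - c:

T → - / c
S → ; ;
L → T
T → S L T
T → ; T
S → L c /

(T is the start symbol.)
{ '-', ';' }

FIRST sets of the non-terminals involved (from the grammar, by fixed-point iteration):
  FIRST(L) = { '-', ';' }

To compute FIRST(L - c), process the symbols left to right:
Symbol L is a non-terminal. Add FIRST(L) \ {ε} = { '-', ';' }
L is not nullable (ε ∉ FIRST(L)), so stop here.
FIRST(L - c) = { '-', ';' }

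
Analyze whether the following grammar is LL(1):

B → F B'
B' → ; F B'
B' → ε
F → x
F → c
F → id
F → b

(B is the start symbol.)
Yes, the grammar is LL(1).

A grammar is LL(1) if for each non-terminal N with multiple productions, the predict sets of those productions are pairwise disjoint, where PREDICT(N → α) = (FIRST(α) \ {ε}) ∪ (FOLLOW(N) if α ⇒* ε).

Relevant sets:
  FOLLOW(B') = { $ }

For B':
  PREDICT(B' → ';' F B') = { ';' }
  PREDICT(B' → ε) = { $ }
For F:
  PREDICT(F → x) = { 'x' }
  PREDICT(F → c) = { 'c' }
  PREDICT(F → id) = { 'id' }
  PREDICT(F → b) = { 'b' }
B has a single production, so nothing to check there.

All predict sets are disjoint. The grammar IS LL(1).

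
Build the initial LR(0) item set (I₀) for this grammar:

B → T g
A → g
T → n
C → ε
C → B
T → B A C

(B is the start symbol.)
{ [B → . T g], [B' → . B], [T → . B A C], [T → . n] }

First, augment the grammar with B' → B
I₀ = CLOSURE({ [B' → . B] }):
  [B' → . B] has the dot before B: add [B → . T g]
  [B → . T g] has the dot before T: add [T → . n], [T → . B A C]
No further items can be added.

I₀ = { [B → . T g], [B' → . B], [T → . B A C], [T → . n] }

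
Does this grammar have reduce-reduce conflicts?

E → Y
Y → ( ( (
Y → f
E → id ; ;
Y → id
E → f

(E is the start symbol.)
Yes — I4: [E → f .] vs [Y → f .]

A reduce-reduce conflict occurs when an LR(0) state has two complete items [A → α .] and [B → β .] — both call for a reduction, and with no lookahead the parser cannot choose between them.

Augment with E' → E and build the canonical LR(0) collection (I0 = CLOSURE({[E' → . E]}), then GOTO on every symbol after a dot until no new states appear). It has 10 states:
  I0: { [E → . Y], [E → . f], [E → . id ; ;], [E' → . E], [Y → . ( ( (], [Y → . f], [Y → . id] }  — shift
  I1: { [Y → ( . ( (] }  — shift
  I2: { [E' → E .] }  — accept
  I3: { [E → Y .] }  — reduce
  I4: { [E → f .], [Y → f .] }  — 2 reduces
  I5: { [E → id . ; ;], [Y → id .] }  — shift, reduce
  I6: { [E → id ; . ;] }  — shift
  I7: { [E → id ; ; .] }  — reduce
  I8: { [Y → ( ( . (] }  — shift
  I9: { [Y → ( ( ( .] }  — reduce

I4 contains complete items [E → f .], [Y → f .] — reduce-reduce conflict.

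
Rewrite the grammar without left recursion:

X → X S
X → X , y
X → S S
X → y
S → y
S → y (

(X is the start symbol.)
X → S S X'
X → y X'
X' → S X'
X' → , y X'
X' → ε
S → y
S → y (

X is directly left-recursive. The standard transformation for
  A → A α₁ | ... | A α_m | β₁ | ... | β_n
is
  A  → β₁ A' | ... | β_n A'
  A' → α₁ A' | ... | α_m A' | ε

X → S S becomes X → S S X'
X → y becomes X → y X'
X → X S becomes X' → S X'
X → X , y becomes X' → , y X'
Add X' → ε

Productions for other non-terminals are unchanged:
  S → y
  S → y (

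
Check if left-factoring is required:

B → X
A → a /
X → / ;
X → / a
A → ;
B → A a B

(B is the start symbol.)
Yes, X has productions with common prefix '/'

Left-factoring is needed when two productions for the same non-terminal
share a common prefix on the right-hand side.

Productions for B:
  B → X
  B → A a B
Productions for A:
  A → a /
  A → ;
Productions for X:
  X → / ;
  X → / a

Found common prefix '/' in productions for X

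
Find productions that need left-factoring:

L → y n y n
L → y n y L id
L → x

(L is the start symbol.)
Yes, L has productions with common prefix 'y n y'

Left-factoring is needed when two productions for the same non-terminal
share a common prefix on the right-hand side.

Productions for L:
  L → y n y n
  L → y n y L id
  L → x

Found common prefix 'y n y' in productions for L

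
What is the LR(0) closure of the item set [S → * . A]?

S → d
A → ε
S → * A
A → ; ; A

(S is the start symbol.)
{ [A → . ; ; A], [A → .], [S → * . A] }

To compute CLOSURE, for each item [A → α.Bβ] where B is a non-terminal, add [B → .γ] for all productions B → γ; repeat for the newly added items until nothing changes.

Start with: [S → * . A]
  [S → * . A] has the dot before A: add [A → .], [A → . ; ; A]
No further items can be added.

CLOSURE = { [A → . ; ; A], [A → .], [S → * . A] }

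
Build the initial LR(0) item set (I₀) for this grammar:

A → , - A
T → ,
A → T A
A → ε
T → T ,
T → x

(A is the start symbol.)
{ [A → . , - A], [A → . T A], [A → .], [A' → . A], [T → . ,], [T → . T ,], [T → . x] }

First, augment the grammar with A' → A
I₀ = CLOSURE({ [A' → . A] }):
  [A' → . A] has the dot before A: add [A → . , - A], [A → . T A], [A → .]
  [A → . T A] has the dot before T: add [T → . ,], [T → . T ,], [T → . x]
No further items can be added.

I₀ = { [A → . , - A], [A → . T A], [A → .], [A' → . A], [T → . ,], [T → . T ,], [T → . x] }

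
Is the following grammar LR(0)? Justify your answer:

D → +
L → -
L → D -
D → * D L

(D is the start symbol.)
A grammar is LR(0) if no state in the canonical LR(0) collection has:
  - both a shift item (dot before a terminal) and a complete item (shift-reduce conflict), or
  - two or more complete items (reduce-reduce conflict; the accept item [D' → D .] counts as a complete item here).

Augment with D' → D and build the canonical LR(0) collection (I0 = CLOSURE({[D' → . D]}), then GOTO on every symbol after a dot until no new states appear). It has 9 states:
  I0: { [D → . * D L], [D → . +], [D' → . D] }  — shift
  I1: { [D → * . D L], [D → . * D L], [D → . +] }  — shift
  I2: { [D → + .] }  — reduce
  I3: { [D' → D .] }  — accept
  I4: { [D → * D . L], [D → . * D L], [D → . +], [L → . -], [L → . D -] }  — shift
  I5: { [L → - .] }  — reduce
  I6: { [L → D . -] }  — shift
  I7: { [D → * D L .] }  — reduce
  I8: { [L → D - .] }  — reduce

Every state is either a pure shift/goto state or contains exactly one complete item and nothing to shift — no conflicts. The grammar is LR(0).

Answer: Yes, the grammar is LR(0)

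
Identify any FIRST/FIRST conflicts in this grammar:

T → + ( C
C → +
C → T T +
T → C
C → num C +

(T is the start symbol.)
Yes. T → '+' '(' C / T → C on { '+' }; C → '+' / C → T T '+' on { '+' }; C → T T '+' / C → num C '+' on { 'num' }

FIRST sets of the non-terminals at (or reachable through a nullable prefix from) the front of some alternative:
  FIRST(C) = { '+', 'num' }
  FIRST(T) = { '+', 'num' }

Productions for T:
  T → + ( C: FIRST = { '+' }
  T → C: FIRST = { '+', 'num' }
Productions for C:
  C → +: FIRST = { '+' }
  C → T T +: FIRST = { '+', 'num' }
  C → num C +: FIRST = { 'num' }

Conflict for T: T → + ( C and T → C
  Overlap: { '+' }
Conflict for C: C → + and C → T T +
  Overlap: { '+' }
Conflict for C: C → T T + and C → num C +
  Overlap: { 'num' }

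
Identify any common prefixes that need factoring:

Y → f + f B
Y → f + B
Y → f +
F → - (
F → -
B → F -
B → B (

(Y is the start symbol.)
Yes, Y has productions with common prefix 'f +'; F has productions with common prefix '-'

Left-factoring is needed when two productions for the same non-terminal
share a common prefix on the right-hand side.

Productions for Y:
  Y → f + f B
  Y → f + B
  Y → f +
Productions for F:
  F → - (
  F → -
Productions for B:
  B → F -
  B → B (

Found common prefix 'f +' in productions for Y
Found common prefix '-' in productions for F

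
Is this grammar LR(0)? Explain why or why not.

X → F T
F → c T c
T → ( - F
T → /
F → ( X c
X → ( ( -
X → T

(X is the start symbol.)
Augment with X' → X and build the canonical LR(0) collection (I0 = CLOSURE({[X' → . X]}), then GOTO on every symbol after a dot until no new states appear). It has 18 states:
  I0: { [F → . ( X c], [F → . c T c], [T → . ( - F], [T → . /], [X → . ( ( -], [X → . F T], [X → . T], [X' → . X] }  — shift
  I1: { [F → ( . X c], [F → . ( X c], [F → . c T c], [T → ( . - F], [T → . ( - F], [T → . /], [X → ( . ( -], [X → . ( ( -], [X → . F T], [X → . T] }  — shift
  I2: { [T → / .] }  — reduce
  I3: { [T → . ( - F], [T → . /], [X → F . T] }  — shift
  I4: { [X → T .] }  — reduce
  I5: { [X' → X .] }  — accept
  I6: { [F → c . T c], [T → . ( - F], [T → . /] }  — shift
  I7: { [T → ( . - F] }  — shift
  I8: { [F → c T . c] }  — shift
  I9: { [F → c T c .] }  — reduce
  I10: { [F → . ( X c], [F → . c T c], [T → ( - . F] }  — shift
  I11: { [F → ( . X c], [F → . ( X c], [F → . c T c], [T → . ( - F], [T → . /], [X → . ( ( -], [X → . F T], [X → . T] }  — shift
  I12: { [T → ( - F .] }  — reduce
  I13: { [F → ( X . c] }  — shift
  I14: { [F → ( X c .] }  — reduce
  I15: { [X → F T .] }  — reduce
  I16: { [F → ( . X c], [F → . ( X c], [F → . c T c], [T → ( . - F], [T → . ( - F], [T → . /], [X → ( ( . -], [X → ( . ( -], [X → . ( ( -], [X → . F T], [X → . T] }  — shift
  I17: { [F → . ( X c], [F → . c T c], [T → ( - . F], [X → ( ( - .] }  — shift, reduce

Conflict in state I17:
  Shift-reduce conflict between [X → ( ( - .] and [F → . ( X c]
So the grammar is NOT LR(0).

Answer: No. Shift-reduce conflict between [X → ( ( - .] and [F → . ( X c]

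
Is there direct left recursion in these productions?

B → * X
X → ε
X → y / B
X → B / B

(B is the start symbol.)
Direct left recursion occurs when N → N α for some non-terminal N (the right-hand side begins with the left-hand side itself).

B → * X: starts with '*'
X → ε: starts with ε
X → y / B: starts with y
X → B / B: starts with B

No direct left recursion found.

Answer: No direct left recursion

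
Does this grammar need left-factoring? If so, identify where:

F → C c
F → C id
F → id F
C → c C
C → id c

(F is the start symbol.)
Left-factoring is needed when two productions for the same non-terminal
share a common prefix on the right-hand side.

Productions for F:
  F → C c
  F → C id
  F → id F
Productions for C:
  C → c C
  C → id c

Found common prefix 'C' in productions for F

Answer: Yes, F has productions with common prefix 'C'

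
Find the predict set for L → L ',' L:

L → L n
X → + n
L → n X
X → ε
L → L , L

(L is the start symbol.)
PREDICT(L → L ',' L) = (FIRST(RHS) \ {ε}) ∪ (FOLLOW(L) if ε ∈ FIRST(RHS), i.e. RHS ⇒* ε)
FIRST(L) = { 'n' }
FIRST(L ',' L) = { 'n' }
ε ∉ FIRST(L ',' L), so FOLLOW(L) is not added.
PREDICT(L → L ',' L) = { 'n' }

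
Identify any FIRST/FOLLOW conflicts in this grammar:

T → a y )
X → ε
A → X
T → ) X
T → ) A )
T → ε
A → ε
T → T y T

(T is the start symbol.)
A FIRST/FOLLOW conflict occurs when a non-terminal N has a nullable alternative N → β (β ⇒* ε) and another alternative N → α with FIRST(α) ∩ FOLLOW(N) ≠ ∅: on such a lookahead the parser cannot decide between expanding α and letting N vanish via β.

Nullable non-terminals: A, T, X.
FIRST sets used below: FIRST(X) = { ε }, FIRST(T) = { ')', 'a', 'y', ε }

A: nullable alternative(s) A → X, A → ε; FOLLOW(A) = { ')' }
  A → X: FIRST \ {ε} = { } — disjoint from FOLLOW(A)
  A → ε: FIRST \ {ε} = { } — disjoint from FOLLOW(A)

T: nullable alternative(s) T → ε; FOLLOW(T) = { $, 'y' }
  T → a y ): FIRST \ {ε} = { 'a' } — disjoint from FOLLOW(T)
  T → ) X: FIRST \ {ε} = { ')' } — disjoint from FOLLOW(T)
  T → ) A ): FIRST \ {ε} = { ')' } — disjoint from FOLLOW(T)
  T → ε: FIRST \ {ε} = { } — this is the only nullable alternative, skip
  T → T y T: FIRST \ {ε} = { ')', 'a', 'y' } — overlaps FOLLOW(T) on { 'y' }: CONFLICT
X has a nullable alternative but only one production, so nothing to check.

So the grammar has 1 FIRST/FOLLOW conflict (marked CONFLICT above).

Answer: Yes. T → T y T with FOLLOW(T) on { 'y' }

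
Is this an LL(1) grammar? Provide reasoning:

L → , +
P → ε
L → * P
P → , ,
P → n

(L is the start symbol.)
Yes, the grammar is LL(1).

A grammar is LL(1) if for each non-terminal N with multiple productions, the predict sets of those productions are pairwise disjoint, where PREDICT(N → α) = (FIRST(α) \ {ε}) ∪ (FOLLOW(N) if α ⇒* ε).

Relevant sets:
  FOLLOW(P) = { $ }

For L:
  PREDICT(L → ',' '+') = { ',' }
  PREDICT(L → '*' P) = { '*' }
For P:
  PREDICT(P → ε) = { $ }
  PREDICT(P → ',' ',') = { ',' }
  PREDICT(P → n) = { 'n' }

All predict sets are disjoint. The grammar IS LL(1).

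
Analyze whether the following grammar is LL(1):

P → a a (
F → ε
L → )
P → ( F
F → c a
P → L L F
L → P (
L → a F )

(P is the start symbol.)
A grammar is LL(1) if for each non-terminal N with multiple productions, the predict sets of those productions are pairwise disjoint, where PREDICT(N → α) = (FIRST(α) \ {ε}) ∪ (FOLLOW(N) if α ⇒* ε).

Relevant sets:
  FIRST(L) = { '(', ')', 'a' }
  FIRST(P) = { '(', ')', 'a' }
  FOLLOW(F) = { $, '(', ')' }

For P:
  PREDICT(P → a a '(') = { 'a' }
  PREDICT(P → '(' F) = { '(' }
  PREDICT(P → L L F) = { '(', ')', 'a' }
For F:
  PREDICT(F → ε) = { $, '(', ')' }
  PREDICT(F → c a) = { 'c' }
For L:
  PREDICT(L → ')') = { ')' }
  PREDICT(L → P '(') = { '(', ')', 'a' }
  PREDICT(L → a F ')') = { 'a' }

Conflict found: Predict set conflict for P: { 'a' }
The grammar is NOT LL(1).

Answer: No. Predict set conflict for P: { 'a' }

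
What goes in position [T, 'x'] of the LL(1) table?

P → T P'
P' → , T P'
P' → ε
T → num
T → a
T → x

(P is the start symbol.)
T → x

To find M[T, 'x'], we find productions for T where 'x' is in the predict set (PREDICT(N → α) = (FIRST(α) \ {ε}) ∪ (FOLLOW(N) if α ⇒* ε)).

T → num: PREDICT = { 'num' }
T → a: PREDICT = { 'a' }
T → x: PREDICT = { 'x' }
  'x' is in predict set, so this production goes in M[T, 'x']

M[T, 'x'] = T → x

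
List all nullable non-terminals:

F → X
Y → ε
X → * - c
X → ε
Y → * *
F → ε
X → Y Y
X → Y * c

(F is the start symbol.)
{ 'F', 'X', 'Y' }

A non-terminal is nullable if it can derive ε (the empty string): either it has an ε-production, or it has a production whose right-hand side consists entirely of nullable non-terminals.

ε-productions: Y → ε, X → ε, F → ε
So Y, X, F are immediately nullable.
Every non-terminal is now nullable.
Nullable = { 'F', 'X', 'Y' }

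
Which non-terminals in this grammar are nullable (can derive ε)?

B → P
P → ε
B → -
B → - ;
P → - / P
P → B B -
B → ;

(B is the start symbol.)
A non-terminal is nullable if it can derive ε (the empty string): either it has an ε-production, or it has a production whose right-hand side consists entirely of nullable non-terminals.

ε-productions: P → ε
So P is immediately nullable.
B → P: every symbol on the right is nullable, so B is nullable too.
Every non-terminal is now nullable.
Nullable = { 'B', 'P' }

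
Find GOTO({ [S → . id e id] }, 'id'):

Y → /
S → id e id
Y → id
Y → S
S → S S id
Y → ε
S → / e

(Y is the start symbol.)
GOTO(I, 'id') = CLOSURE({ [A → αX.β] : [A → α.Xβ] ∈ I, X = 'id' })

Items with dot before 'id', with the dot advanced:
  [S → . id e id] → [S → id . e id]
Closure adds nothing (no advanced item has the dot before a non-terminal).

GOTO = { [S → id . e id] }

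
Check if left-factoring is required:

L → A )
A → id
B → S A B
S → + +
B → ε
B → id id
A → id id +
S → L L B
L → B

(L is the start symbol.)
Yes, A has productions with common prefix 'id'

Left-factoring is needed when two productions for the same non-terminal
share a common prefix on the right-hand side.

Productions for L:
  L → A )
  L → B
Productions for A:
  A → id
  A → id id +
Productions for B:
  B → S A B
  B → ε
  B → id id
Productions for S:
  S → + +
  S → L L B

Found common prefix 'id' in productions for A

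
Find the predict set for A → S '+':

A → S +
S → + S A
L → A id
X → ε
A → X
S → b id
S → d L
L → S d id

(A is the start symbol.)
PREDICT(A → S '+') = (FIRST(RHS) \ {ε}) ∪ (FOLLOW(A) if ε ∈ FIRST(RHS), i.e. RHS ⇒* ε)
FIRST(S) = { '+', 'b', 'd' }
FIRST(S '+') = { '+', 'b', 'd' }
ε ∉ FIRST(S '+'), so FOLLOW(A) is not added.
PREDICT(A → S '+') = { '+', 'b', 'd' }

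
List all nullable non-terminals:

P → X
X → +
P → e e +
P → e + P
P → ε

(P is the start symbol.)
{ 'P' }

A non-terminal is nullable if it can derive ε (the empty string): either it has an ε-production, or it has a production whose right-hand side consists entirely of nullable non-terminals.

ε-productions: P → ε
So P is immediately nullable.
No further non-terminal can be added: every production for the remaining non-terminals contains a terminal or a non-nullable non-terminal.
Nullable = { 'P' }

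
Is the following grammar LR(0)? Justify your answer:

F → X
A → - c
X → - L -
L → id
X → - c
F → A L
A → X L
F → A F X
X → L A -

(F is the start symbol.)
Augment with F' → F and build the canonical LR(0) collection (I0 = CLOSURE({[F' → . F]}), then GOTO on every symbol after a dot until no new states appear). It has 19 states:
  I0: { [A → . - c], [A → . X L], [F → . A F X], [F → . A L], [F → . X], [F' → . F], [L → . id], [X → . - L -], [X → . - c], [X → . L A -] }  — shift
  I1: { [A → - . c], [L → . id], [X → - . L -], [X → - . c] }  — shift
  I2: { [A → . - c], [A → . X L], [F → . A F X], [F → . A L], [F → . X], [F → A . F X], [F → A . L], [L → . id], [X → . - L -], [X → . - c], [X → . L A -] }  — shift
  I3: { [F' → F .] }  — accept
  I4: { [A → . - c], [A → . X L], [L → . id], [X → . - L -], [X → . - c], [X → . L A -], [X → L . A -] }  — shift
  I5: { [A → X . L], [F → X .], [L → . id] }  — shift, reduce
  I6: { [L → id .] }  — reduce
  I7: { [A → X L .] }  — reduce
  I8: { [X → L A . -] }  — shift
  I9: { [A → X . L], [L → . id] }  — shift
  I10: { [X → L A - .] }  — reduce
  I11: { [F → A F . X], [L → . id], [X → . - L -], [X → . - c], [X → . L A -] }  — shift
  I12: { [A → . - c], [A → . X L], [F → A L .], [L → . id], [X → . - L -], [X → . - c], [X → . L A -], [X → L . A -] }  — shift, reduce
  I13: { [L → . id], [X → - . L -], [X → - . c] }  — shift
  I14: { [F → A F X .] }  — reduce
  I15: { [X → - L . -] }  — shift
  I16: { [X → - c .] }  — reduce
  I17: { [X → - L - .] }  — reduce
  I18: { [A → - c .], [X → - c .] }  — 2 reduces

Conflict in state I5:
  Shift-reduce conflict between [F → X .] and [L → . id]
So the grammar is NOT LR(0).

Answer: No. Shift-reduce conflict between [F → X .] and [L → . id]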